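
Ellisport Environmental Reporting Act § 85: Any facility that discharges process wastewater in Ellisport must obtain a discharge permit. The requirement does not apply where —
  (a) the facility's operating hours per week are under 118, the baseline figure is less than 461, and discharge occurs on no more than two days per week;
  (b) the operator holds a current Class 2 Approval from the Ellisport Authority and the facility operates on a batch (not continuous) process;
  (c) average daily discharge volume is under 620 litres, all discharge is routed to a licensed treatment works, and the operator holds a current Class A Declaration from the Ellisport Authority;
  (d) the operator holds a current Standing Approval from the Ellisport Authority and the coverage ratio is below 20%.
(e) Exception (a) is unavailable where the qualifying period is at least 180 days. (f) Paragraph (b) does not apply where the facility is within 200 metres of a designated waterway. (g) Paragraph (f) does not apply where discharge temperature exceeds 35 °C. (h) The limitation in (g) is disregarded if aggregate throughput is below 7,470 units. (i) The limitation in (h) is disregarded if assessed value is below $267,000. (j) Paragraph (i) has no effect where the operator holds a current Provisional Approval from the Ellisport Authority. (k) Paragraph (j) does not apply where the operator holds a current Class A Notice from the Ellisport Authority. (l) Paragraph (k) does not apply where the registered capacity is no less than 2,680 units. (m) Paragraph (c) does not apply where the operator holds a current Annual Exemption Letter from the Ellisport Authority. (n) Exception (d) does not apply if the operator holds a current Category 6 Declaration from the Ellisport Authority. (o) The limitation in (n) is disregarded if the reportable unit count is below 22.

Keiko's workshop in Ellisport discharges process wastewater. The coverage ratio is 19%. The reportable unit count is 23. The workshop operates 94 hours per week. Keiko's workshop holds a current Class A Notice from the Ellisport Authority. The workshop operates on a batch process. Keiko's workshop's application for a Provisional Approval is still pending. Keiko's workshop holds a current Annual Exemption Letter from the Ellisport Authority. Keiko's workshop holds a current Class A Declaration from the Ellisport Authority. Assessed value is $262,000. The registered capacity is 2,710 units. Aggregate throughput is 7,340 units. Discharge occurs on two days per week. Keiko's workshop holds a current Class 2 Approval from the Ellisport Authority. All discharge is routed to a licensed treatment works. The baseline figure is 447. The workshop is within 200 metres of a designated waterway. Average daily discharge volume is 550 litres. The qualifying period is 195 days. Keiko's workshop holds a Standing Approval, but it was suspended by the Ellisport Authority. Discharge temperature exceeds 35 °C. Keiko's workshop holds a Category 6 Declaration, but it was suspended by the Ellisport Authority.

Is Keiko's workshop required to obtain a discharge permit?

No — exception (b) applies; Keiko's workshop is not required to obtain a discharge permit.

Exception (a): the facility's operating hours per week are 94, under the 118 limit; the baseline figure is 447, less than the 461 limit; discharge occurs on no more than two days per week — every condition holds. But: (e) is engaged — the qualifying period is 195 days, meeting the 180 days threshold. (a) is therefore removed.
Exception (b) is satisfied on its face — a current Class 2 Approval is held; the facility operates on a batch process. Under paragraphs (f)–(l): (f) applies (the workshop is within 200 m of a designated waterway), but yields to (g): (g) operates against (f): discharge temperature exceeds 35 °C. (h) is triggered (aggregate throughput is 7,340 units, below the 7,470 units limit), but is displaced by (i): (i) operates — assessed value is $262,000, below the $267,000 limit. (j) does not operate here (there is no Provisional Approval in force), so (i) stands. So (b) applies.
Exception (c)'s conditions are all satisfied: average daily discharge volume is 550 litres, under the 620 litres limit; discharge is routed to a licensed treatment works; a current Class A Declaration is held. Turning to paragraph (m): (m) applies — a current Annual Exemption Letter is held. Exception (c) does not apply.
Exception (d) fails — no current Standing Approval is held.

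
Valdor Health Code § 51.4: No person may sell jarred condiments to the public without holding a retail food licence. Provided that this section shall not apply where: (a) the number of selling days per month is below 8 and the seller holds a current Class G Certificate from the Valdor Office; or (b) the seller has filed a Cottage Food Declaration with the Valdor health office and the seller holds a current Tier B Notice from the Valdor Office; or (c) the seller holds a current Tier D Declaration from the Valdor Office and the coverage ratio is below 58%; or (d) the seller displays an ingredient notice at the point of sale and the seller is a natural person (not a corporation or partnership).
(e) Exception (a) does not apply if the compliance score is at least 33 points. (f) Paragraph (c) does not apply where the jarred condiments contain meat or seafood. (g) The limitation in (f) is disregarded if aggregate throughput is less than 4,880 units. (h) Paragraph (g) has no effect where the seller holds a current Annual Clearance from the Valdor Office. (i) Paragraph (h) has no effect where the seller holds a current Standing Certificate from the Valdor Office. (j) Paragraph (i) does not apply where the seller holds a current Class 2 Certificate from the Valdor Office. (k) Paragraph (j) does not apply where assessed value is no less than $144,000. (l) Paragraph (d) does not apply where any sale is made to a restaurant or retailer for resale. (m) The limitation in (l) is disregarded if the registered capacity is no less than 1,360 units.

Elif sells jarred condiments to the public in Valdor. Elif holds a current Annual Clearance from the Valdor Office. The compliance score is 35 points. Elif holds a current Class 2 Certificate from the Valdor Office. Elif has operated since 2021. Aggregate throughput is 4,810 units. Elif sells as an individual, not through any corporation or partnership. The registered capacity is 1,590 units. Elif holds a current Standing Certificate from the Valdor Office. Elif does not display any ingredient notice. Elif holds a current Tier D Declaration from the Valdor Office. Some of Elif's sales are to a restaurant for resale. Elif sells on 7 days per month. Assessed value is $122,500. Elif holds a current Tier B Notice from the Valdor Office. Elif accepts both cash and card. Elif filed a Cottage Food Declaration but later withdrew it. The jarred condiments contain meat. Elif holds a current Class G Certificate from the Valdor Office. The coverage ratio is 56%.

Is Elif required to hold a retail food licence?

Exception (a): the number of selling days per month is 7, below the 8 limit; a current Class G Certificate is held — every condition holds. Turning to paragraph (e): (e) is engaged — the compliance score is 35 points, meeting the 33 points threshold. (a) is therefore removed.
Exception (b) fails — the Cottage Food Declaration was withdrawn.
Exception (c)'s conditions are all satisfied: a current Tier D Declaration is held; the coverage ratio is 56%, below the 58% limit. But: (f) operates against (c): the jarred condiments contain meat. (g) would limit (f) — aggregate throughput is 4,810 units, less than the 4,880 units limit — but (h) sets (g) aside: (h) applies — a current Annual Clearance is held. (i) would limit (h) — a current Standing Certificate is held — but (j) sets (i) aside: (j) operates — a current Class 2 Certificate is held. (k) is not triggered (assessed value is $122,500, short of $144,000), so (j) stands. (c) is therefore removed.
Exception (d) requires that the seller displays an ingredient notice at the point of sale; but no ingredient notice is displayed, so (d) is unavailable.
No exception applies. The general rule governs.

Yes — Elif must hold a retail food licence.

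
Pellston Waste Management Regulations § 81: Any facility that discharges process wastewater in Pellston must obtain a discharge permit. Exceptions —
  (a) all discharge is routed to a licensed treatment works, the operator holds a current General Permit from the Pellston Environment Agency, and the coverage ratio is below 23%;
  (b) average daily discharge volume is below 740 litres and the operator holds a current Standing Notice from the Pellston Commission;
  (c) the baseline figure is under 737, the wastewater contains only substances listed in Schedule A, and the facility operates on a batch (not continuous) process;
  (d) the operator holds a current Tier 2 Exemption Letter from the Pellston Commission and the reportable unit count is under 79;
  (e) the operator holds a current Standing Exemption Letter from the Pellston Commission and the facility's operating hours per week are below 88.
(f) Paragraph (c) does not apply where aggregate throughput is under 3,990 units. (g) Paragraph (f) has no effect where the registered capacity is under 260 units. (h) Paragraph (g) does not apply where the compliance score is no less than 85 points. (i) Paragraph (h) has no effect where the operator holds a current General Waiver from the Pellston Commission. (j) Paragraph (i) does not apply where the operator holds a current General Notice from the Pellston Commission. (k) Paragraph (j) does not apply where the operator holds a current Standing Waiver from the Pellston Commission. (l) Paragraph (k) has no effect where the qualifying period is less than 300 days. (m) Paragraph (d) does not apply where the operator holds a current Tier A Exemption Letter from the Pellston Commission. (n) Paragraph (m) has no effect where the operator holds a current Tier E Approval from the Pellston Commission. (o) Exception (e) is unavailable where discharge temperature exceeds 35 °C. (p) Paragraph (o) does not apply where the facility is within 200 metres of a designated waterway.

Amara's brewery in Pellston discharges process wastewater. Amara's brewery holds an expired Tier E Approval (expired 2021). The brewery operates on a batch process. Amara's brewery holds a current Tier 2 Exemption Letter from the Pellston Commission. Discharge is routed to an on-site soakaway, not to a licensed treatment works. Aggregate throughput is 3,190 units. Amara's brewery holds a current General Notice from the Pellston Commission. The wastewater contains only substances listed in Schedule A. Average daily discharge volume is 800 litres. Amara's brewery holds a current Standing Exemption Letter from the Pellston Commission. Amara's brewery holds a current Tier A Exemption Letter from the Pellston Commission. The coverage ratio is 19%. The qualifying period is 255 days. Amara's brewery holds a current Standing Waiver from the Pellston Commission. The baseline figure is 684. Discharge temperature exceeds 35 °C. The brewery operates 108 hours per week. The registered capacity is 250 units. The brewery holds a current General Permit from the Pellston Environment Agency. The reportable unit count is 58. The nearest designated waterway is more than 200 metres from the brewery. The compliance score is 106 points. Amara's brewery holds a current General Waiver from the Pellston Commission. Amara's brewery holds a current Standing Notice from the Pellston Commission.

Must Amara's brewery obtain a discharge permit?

Yes — Amara's brewery must obtain a discharge permit.

Exception (a) fails — discharge is not routed to a licensed treatment works.
Exception (b) fails — average daily discharge volume is 800 litres, not below 740 litres.
Exception (c)'s conditions are all satisfied: the baseline figure is 684, under the 737 limit; the wastewater is Schedule-A-only; the facility operates on a batch process. But: (f) operates against (c): aggregate throughput is 3,190 units, under the 3,990 units limit. (g) is engaged (the registered capacity is 250 units, under the 260 units limit), but is set aside by (h): (h) operates against (g): the compliance score is 106 points, meeting the 85 points threshold. (i) is triggered (a current General Waiver is held), but is set aside by (j): (j) operates against (i): a current General Notice is held. (k) would limit (j) — a current Standing Waiver is held — but (l) sets (k) aside: (l) operates — the qualifying period is 255 days, less than the 300 days limit. So (c) is unavailable.
Exception (d) is satisfied on its face — a current Tier 2 Exemption Letter is held; the reportable unit count is 58, under the 79 limit. However, paragraphs (m)–(n) must be considered: (m) operates — a current Tier A Exemption Letter is held. (n) is not triggered (there is no Tier E Approval in force), so (m) stands. Exception (d) does not apply.
Exception (e) does not apply: the facility's operating hours per week are 108, not below 88.
No exception displaces § 81.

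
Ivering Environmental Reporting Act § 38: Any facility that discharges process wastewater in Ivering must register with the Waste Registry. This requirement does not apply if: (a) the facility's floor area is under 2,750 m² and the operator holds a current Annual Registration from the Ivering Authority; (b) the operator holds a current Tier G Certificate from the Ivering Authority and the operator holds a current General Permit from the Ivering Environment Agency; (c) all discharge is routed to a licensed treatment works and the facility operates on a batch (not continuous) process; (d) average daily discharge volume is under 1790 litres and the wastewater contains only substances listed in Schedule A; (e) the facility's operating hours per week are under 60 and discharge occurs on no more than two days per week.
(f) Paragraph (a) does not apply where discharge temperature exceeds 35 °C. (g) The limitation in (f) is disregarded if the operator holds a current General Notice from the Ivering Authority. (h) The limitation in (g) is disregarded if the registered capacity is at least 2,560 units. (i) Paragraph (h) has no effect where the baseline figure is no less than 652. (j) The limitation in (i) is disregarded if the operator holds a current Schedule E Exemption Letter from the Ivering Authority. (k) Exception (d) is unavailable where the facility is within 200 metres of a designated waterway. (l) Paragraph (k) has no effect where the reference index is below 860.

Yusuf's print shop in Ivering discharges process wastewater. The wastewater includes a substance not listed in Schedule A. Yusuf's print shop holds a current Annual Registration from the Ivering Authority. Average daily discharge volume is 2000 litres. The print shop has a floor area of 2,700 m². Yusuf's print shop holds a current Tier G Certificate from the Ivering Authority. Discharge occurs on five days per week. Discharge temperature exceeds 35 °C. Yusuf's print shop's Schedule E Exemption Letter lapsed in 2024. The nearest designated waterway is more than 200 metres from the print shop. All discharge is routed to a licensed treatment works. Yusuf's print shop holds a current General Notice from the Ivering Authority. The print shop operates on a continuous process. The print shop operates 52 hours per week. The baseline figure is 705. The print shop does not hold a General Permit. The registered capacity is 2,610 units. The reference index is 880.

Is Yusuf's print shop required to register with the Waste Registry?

No — exception (a) applies; Yusuf's print shop is not required to register with the Waste Registry.

Exception (a)'s conditions are all satisfied: the facility's floor area is 2,700 m², under the 2,750 m² limit; a current Annual Registration is held. Applying paragraphs (f)–(j): (f) operates (discharge temperature exceeds 35 °C), but is itself disapplied by (g): (g) operates — a current General Notice is held. (h) is triggered (the registered capacity is 2,610 units, meeting the 2,560 units threshold), but is itself disapplied by (i): (i) is engaged — the baseline figure is 705, meeting the 652 threshold. (j) is inapplicable (no current Schedule E Exemption Letter is held), so (i) stands. Exception (a) stands.
Exception (b) requires that the operator holds a current General Permit from the Ivering Environment Agency; but no General Permit is held, so (b) is unavailable.
Exception (c) does not apply: the facility operates on a continuous process.
Exception (d) does not apply: average daily discharge volume is 2000 litres, not under 1790 litres.
Exception (e) fails — discharge occurs on five days per week.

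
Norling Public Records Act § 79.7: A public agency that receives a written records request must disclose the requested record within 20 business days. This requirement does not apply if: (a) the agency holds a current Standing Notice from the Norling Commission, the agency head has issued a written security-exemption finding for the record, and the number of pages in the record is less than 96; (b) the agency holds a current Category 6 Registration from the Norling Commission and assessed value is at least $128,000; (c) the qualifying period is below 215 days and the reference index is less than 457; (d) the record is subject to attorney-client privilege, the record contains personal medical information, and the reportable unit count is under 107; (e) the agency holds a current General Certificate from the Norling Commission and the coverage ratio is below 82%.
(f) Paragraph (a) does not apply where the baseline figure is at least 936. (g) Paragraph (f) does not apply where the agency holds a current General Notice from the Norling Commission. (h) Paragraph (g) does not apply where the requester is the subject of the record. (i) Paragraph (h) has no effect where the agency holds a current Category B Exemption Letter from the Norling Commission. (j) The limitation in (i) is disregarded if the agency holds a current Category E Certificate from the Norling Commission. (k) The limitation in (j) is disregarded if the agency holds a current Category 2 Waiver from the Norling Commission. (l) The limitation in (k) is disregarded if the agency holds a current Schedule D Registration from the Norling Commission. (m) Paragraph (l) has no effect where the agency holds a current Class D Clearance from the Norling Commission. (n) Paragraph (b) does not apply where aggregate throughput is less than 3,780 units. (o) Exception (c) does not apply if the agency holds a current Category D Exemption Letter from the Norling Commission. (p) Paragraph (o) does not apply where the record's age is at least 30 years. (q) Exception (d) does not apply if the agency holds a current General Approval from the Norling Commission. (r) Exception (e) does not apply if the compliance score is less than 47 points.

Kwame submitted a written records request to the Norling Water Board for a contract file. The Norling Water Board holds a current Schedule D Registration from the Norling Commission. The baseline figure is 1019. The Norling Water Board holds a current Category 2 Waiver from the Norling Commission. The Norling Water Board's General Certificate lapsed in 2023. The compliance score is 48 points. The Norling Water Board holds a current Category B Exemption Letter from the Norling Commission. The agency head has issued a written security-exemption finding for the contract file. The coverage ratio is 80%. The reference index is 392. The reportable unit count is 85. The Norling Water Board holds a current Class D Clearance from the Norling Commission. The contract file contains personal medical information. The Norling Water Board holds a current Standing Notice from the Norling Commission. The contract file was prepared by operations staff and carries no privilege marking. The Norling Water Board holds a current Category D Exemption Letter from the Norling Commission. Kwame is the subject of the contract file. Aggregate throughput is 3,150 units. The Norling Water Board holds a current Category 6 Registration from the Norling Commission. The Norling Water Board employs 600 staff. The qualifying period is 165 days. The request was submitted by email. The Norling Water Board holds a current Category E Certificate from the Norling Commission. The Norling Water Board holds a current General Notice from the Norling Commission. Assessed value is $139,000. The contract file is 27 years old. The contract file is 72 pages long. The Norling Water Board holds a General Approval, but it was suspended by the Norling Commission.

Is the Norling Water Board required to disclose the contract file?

All of (a)'s requirements are met (a current Standing Notice is held; a written security-exemption finding has been issued; the number of pages in the record is 72, less than the 96 limit). Applying paragraphs (f)–(m): (f) would limit (a) — the baseline figure is 1,019, meeting the 936 threshold — but (g) sets (f) aside: (g) operates against (f): a current General Notice is held. (h) is triggered (Kwame is the subject of the contract file), but is overridden by (i): (i) operates — a current Category B Exemption Letter is held. (j) operates (a current Category E Certificate is held), but yields to (k): (k) operates against (j): a current Category 2 Waiver is held. (l) applies (a current Schedule D Registration is held), but is displaced by (m): (m) operates — a current Class D Clearance is held. Exception (a) stands.
Exception (b) is satisfied on its face — a current Category 6 Registration is held; assessed value is $139,000, meeting the $128,000 threshold. But: (n) operates against (b): aggregate throughput is 3,150 units, less than the 3,780 units limit. Exception (b) does not apply.
Exception (c): the qualifying period is 165 days, below the 215 days limit; the reference index is 392, less than the 457 limit — every condition holds. However, paragraphs (o)–(p) must be considered: (o) operates — a current Category D Exemption Letter is held. (p), which would lift (o), is not triggered — the record's age is 27 years, short of 30 years. Exception (c) does not apply.
Exception (d) fails — the contract file carries no privilege marking.
Exception (e) fails — the General Certificate is not current.

No — exception (a) applies; the Norling Water Board is not required to disclose the contract file.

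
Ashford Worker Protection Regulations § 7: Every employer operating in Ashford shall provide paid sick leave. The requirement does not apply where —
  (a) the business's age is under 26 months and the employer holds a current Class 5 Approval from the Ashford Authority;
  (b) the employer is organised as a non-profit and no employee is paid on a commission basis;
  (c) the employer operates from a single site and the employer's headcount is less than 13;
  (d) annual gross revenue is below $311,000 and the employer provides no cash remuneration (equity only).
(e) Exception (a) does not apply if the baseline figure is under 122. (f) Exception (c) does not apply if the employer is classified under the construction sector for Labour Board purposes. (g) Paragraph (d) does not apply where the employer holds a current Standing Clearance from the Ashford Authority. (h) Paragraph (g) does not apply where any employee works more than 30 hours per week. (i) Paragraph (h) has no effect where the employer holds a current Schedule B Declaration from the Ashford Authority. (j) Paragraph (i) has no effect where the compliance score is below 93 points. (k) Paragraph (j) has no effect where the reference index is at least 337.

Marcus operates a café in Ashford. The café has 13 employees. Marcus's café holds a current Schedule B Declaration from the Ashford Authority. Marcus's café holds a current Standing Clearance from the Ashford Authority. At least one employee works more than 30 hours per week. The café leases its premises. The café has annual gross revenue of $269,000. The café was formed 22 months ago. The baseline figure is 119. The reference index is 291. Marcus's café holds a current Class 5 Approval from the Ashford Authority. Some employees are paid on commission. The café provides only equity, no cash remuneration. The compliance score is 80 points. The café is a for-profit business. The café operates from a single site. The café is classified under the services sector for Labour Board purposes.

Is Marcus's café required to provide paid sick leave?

Exception (a): the business's age is 22 months, under the 26 months limit; a current Class 5 Approval is held — every condition holds. Turning to paragraph (e): (e) is triggered — the baseline figure is 119, under the 122 limit. So (a) is unavailable.
Exception (b) does not apply: the employer is for-profit.
Exception (c) does not apply: the employer's headcount is 13, not less than 13.
Exception (d)'s conditions are all satisfied: annual gross revenue is $269,000, below the $311,000 limit; remuneration is equity-only. As to paragraphs (g)–(k): (g) applies (a current Standing Clearance is held), but is displaced by (h): (h) operates against (g): at least one employee exceeds 30 hours/week. (i) would limit (h) — a current Schedule B Declaration is held — but (j) sets (i) aside: (j) operates against (i): the compliance score is 80 points, below the 93 points limit. (k) is not engaged (the reference index is 291, short of 337), so (j) stands. Exception (d) stands.

No — exception (d) applies; Marcus's café is not required to provide paid sick leave.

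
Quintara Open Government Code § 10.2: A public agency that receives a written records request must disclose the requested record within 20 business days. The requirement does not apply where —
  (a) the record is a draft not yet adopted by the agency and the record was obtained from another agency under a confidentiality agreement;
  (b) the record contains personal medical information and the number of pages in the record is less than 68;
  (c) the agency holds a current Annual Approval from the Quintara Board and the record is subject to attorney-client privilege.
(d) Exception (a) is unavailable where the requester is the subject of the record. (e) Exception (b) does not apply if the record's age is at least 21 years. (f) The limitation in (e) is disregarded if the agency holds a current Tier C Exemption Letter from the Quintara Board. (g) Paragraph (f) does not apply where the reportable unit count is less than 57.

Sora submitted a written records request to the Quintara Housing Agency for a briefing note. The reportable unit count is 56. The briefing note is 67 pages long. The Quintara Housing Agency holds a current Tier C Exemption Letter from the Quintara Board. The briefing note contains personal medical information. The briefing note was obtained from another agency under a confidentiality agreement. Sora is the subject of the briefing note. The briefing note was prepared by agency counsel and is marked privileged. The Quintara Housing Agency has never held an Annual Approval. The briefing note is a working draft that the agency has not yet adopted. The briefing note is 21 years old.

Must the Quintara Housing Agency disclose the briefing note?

Yes — the Quintara Housing Agency must disclose the briefing note.

Exception (a)'s conditions are all satisfied: the briefing note is an unadopted draft; the briefing note was obtained under a confidentiality agreement. But applying paragraph (d): (d) operates against (a): Sora is the subject of the briefing note. So (a) is unavailable.
All of (b)'s requirements are met (the briefing note contains personal medical information; the number of pages in the record is 67, less than the 68 limit). But applying paragraphs (e)–(g): (e) operates against (b): the record's age is 21 years, meeting the 21 years threshold. (f) operates (a current Tier C Exemption Letter is held), but is itself disapplied by (g): (g) is engaged — the reportable unit count is 56, less than the 57 limit. So (b) is unavailable.
Exception (c) requires that the agency holds a current Annual Approval from the Quintara Board; but the Annual Approval is not current, so (c) is unavailable.
No exception applies. The general rule governs.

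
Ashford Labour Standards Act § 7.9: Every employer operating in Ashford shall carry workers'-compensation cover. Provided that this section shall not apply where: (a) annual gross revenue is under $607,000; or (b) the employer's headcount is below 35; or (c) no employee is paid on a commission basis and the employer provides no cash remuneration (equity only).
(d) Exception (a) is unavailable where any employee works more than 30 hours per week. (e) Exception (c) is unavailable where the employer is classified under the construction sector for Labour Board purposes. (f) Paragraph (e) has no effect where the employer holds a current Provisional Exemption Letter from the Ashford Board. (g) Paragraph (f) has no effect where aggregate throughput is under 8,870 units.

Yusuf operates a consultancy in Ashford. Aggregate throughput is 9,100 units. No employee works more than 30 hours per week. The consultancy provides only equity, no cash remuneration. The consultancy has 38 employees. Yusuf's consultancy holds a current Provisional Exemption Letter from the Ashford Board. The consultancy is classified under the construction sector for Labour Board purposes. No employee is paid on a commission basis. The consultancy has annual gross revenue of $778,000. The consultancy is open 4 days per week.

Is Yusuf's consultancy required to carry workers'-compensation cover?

Exception (a) requires that annual gross revenue is under $607,000; but annual gross revenue is $778,000, not under $607,000, so (a) is unavailable.
Exception (b) does not apply: the employer's headcount is 38, not below 35.
Exception (c): no employee is paid on commission; remuneration is equity-only — every condition holds. Considering the limiting provisions: (e) operates (the consultancy is classified under the construction sector), but yields to (f): (f) is triggered — a current Provisional Exemption Letter is held. (g) is inapplicable (aggregate throughput is 9,100 units, not under 8,870 units), so (f) stands. Exception (c) stands.

No — exception (c) applies; Yusuf's consultancy is not required to carry workers'-compensation cover.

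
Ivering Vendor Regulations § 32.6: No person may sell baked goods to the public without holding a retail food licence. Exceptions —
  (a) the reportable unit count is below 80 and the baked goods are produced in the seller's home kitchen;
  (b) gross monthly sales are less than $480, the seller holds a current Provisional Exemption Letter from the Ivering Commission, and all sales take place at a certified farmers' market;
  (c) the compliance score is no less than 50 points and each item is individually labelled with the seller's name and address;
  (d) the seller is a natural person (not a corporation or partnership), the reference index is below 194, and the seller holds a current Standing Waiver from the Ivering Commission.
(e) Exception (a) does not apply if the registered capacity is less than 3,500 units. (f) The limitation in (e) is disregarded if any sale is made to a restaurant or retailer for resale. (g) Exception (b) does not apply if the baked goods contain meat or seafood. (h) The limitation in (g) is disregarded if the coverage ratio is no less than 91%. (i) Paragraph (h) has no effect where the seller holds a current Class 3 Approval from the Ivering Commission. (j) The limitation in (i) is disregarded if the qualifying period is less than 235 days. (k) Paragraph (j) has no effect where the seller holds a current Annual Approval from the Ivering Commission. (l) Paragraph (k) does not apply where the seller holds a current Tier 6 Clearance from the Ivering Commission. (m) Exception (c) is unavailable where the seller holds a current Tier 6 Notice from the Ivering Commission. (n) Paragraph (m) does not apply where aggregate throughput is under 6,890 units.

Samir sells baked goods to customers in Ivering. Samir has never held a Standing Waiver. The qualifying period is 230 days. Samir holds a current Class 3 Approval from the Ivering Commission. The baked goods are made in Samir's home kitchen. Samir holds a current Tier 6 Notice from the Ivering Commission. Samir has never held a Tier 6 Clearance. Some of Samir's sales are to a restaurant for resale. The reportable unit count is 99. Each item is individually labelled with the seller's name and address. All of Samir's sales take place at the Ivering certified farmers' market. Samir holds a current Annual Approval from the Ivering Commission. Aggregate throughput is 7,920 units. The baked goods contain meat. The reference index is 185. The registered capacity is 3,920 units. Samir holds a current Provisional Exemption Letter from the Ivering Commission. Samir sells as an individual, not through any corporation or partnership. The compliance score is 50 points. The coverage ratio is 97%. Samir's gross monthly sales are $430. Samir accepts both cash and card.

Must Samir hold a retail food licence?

Exception (a) does not apply: the reportable unit count is 99, not below 80.
All of (b)'s requirements are met (gross monthly sales are $430, less than the $480 limit; a current Provisional Exemption Letter is held; all sales are at a certified farmers' market). But applying paragraphs (g)–(l): (g) operates against (b): the baked goods contain meat. (h) is triggered (the coverage ratio is 97%, meeting the 91% threshold), but is overridden by (i): (i) is engaged — a current Class 3 Approval is held. (j) would limit (i) — the qualifying period is 230 days, less than the 235 days limit — but (k) sets (j) aside: (k) is triggered — a current Annual Approval is held. (l), which would lift (k), is not engaged — the Tier 6 Clearance is not current. Exception (b) does not apply.
Exception (c): the compliance score is 50 points, meeting the 50 points threshold; items are individually labelled — every condition holds. But: (m) operates against (c): a current Tier 6 Notice is held. (n) is not triggered (aggregate throughput is 7,920 units, not under 6,890 units), so (m) stands. So (c) is unavailable.
Exception (d) does not apply: the Standing Waiver is not current.
No exception displaces § 32.6.

Yes — Samir must hold a retail food licence.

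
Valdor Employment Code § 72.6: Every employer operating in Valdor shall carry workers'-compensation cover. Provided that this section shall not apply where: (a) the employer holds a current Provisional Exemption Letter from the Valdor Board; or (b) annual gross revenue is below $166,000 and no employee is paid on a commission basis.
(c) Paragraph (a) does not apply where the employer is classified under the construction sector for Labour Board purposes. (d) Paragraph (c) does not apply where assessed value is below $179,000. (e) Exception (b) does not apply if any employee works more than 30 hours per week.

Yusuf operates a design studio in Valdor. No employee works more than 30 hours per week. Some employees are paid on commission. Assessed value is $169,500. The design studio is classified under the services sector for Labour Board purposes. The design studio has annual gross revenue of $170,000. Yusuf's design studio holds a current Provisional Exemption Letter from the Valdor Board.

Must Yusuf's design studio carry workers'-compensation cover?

Exception (a): a current Provisional Exemption Letter is held — every condition holds. Applying paragraphs (c)–(d): (c) is inapplicable — the design studio is classified under the services sector. Exception (a) stands.
Exception (b) requires that annual gross revenue is below $166,000; but annual gross revenue is $170,000, not below $166,000, so (b) is unavailable.

No — exception (a) applies; Yusuf's design studio is not required to carry workers'-compensation cover.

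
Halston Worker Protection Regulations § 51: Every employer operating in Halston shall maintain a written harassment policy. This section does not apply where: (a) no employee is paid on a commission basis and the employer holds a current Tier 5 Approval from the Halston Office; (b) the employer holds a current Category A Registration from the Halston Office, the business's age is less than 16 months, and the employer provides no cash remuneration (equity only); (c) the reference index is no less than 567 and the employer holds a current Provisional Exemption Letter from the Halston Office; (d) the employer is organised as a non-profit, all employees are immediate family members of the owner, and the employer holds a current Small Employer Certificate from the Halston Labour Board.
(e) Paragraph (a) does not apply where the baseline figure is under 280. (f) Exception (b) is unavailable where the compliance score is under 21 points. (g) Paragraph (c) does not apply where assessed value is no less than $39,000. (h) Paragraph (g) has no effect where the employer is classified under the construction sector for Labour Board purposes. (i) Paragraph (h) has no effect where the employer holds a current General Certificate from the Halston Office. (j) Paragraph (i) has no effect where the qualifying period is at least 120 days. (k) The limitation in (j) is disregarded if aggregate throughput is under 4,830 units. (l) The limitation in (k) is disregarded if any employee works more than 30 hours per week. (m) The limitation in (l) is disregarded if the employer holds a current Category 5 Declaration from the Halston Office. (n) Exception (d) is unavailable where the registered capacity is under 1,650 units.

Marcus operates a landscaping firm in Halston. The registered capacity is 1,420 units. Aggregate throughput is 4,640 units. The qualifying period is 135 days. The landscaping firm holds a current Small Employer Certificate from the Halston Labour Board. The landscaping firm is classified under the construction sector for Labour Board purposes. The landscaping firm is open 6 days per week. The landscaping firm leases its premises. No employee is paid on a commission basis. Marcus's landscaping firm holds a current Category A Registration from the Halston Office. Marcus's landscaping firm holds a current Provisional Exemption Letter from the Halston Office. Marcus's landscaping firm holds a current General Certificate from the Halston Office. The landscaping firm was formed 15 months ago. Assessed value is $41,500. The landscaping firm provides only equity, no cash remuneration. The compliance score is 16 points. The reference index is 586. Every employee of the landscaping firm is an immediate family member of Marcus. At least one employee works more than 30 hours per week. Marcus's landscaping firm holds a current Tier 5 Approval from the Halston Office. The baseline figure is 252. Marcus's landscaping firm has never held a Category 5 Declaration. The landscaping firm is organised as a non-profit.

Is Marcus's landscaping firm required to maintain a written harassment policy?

No — exception (c) applies; Marcus's landscaping firm is not required to maintain a written harassment policy.

Exception (a)'s conditions are all satisfied: no employee is paid on commission; a current Tier 5 Approval is held. But: (e) operates against (a): the baseline figure is 252, under the 280 limit. Exception (a) does not apply.
Exception (b) is satisfied on its face — a current Category A Registration is held; the business's age is 15 months, less than the 16 months limit; remuneration is equity-only. Turning to paragraph (f): (f) operates — the compliance score is 16 points, under the 21 points limit. Exception (b) does not apply.
Exception (c): the reference index is 586, meeting the 567 threshold; a current Provisional Exemption Letter is held — every condition holds. Applying paragraphs (g)–(m): (g) would limit (c) — assessed value is $41,500, meeting the $39,000 threshold — but (h) sets (g) aside: (h) operates against (g): the landscaping firm is classified under the construction sector. (i) applies (a current General Certificate is held), but is overridden by (j): (j) operates against (i): the qualifying period is 135 days, meeting the 120 days threshold. (k) would limit (j) — aggregate throughput is 4,640 units, under the 4,830 units limit — but (l) sets (k) aside: (l) is engaged — at least one employee exceeds 30 hours/week. (m) is inapplicable (no current Category 5 Declaration is held), so (l) stands. (c) remains available.
Exception (d)'s conditions are all satisfied: the employer is a non-profit; every employee is an immediate family member; a current Small Employer Certificate is held. However, paragraph (n) must be considered: (n) operates against (d): the registered capacity is 1,420 units, under the 1,650 units limit. Exception (d) does not apply.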